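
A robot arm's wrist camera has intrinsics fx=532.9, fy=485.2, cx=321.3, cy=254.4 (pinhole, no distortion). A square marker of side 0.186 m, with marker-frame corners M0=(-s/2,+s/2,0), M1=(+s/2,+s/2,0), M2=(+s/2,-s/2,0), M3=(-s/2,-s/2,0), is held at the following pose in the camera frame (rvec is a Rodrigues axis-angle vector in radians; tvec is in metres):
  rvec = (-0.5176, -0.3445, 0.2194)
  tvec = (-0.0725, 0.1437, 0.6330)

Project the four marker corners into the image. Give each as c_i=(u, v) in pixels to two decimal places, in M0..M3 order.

Intrinsics K: fx=532.9, fy=485.2, cx=321.3, cy=254.4
Marker side s = 0.186 m; corners in marker frame (Z=0):
  M0 = (-0.0930, +0.0930, 0)
  M1 = (+0.0930, +0.0930, 0)
  M2 = (+0.0930, -0.0930, 0)
  M3 = (-0.0930, -0.0930, 0)
rvec = (-0.5176, -0.3445, 0.2194), |rvec| = θ = 0.65934 rad = 37.777°
Rodrigues: sinθ=0.61259, 1−cosθ=0.20960; R = I + sinθ·[k]× + (1−cosθ)·[k]×²:
    [+0.91957 -0.11787 -0.37483]
    [+0.28982 +0.84762 +0.44446]
    [+0.26532 -0.51735 +0.81361]
t = (-0.0725, 0.1437, 0.6330) m
M0: Pc = R·M0+t = (-0.16898, +0.19558, +0.56021); u = 532.9·(-0.16898)/0.56021 + 321.3 = 160.5562, v = 485.2·(+0.19558)/0.56021 + 254.4 = 423.7881
M1: Pc = R·M1+t = (+0.00206, +0.24948, +0.60956); u = 532.9·(+0.00206)/0.60956 + 321.3 = 323.0991, v = 485.2·(+0.24948)/0.60956 + 254.4 = 452.9829
M2: Pc = R·M2+t = (+0.02398, +0.09182, +0.70579); u = 532.9·(+0.02398)/0.70579 + 321.3 = 339.4075, v = 485.2·(+0.09182)/0.70579 + 254.4 = 317.5255
M3: Pc = R·M3+t = (-0.14706, +0.03792, +0.65644); u = 532.9·(-0.14706)/0.65644 + 321.3 = 201.9176, v = 485.2·(+0.03792)/0.65644 + 254.4 = 282.4269

c0=(160.56, 423.79) c1=(323.10, 452.98) c2=(339.41, 317.53) c3=(201.92, 282.43)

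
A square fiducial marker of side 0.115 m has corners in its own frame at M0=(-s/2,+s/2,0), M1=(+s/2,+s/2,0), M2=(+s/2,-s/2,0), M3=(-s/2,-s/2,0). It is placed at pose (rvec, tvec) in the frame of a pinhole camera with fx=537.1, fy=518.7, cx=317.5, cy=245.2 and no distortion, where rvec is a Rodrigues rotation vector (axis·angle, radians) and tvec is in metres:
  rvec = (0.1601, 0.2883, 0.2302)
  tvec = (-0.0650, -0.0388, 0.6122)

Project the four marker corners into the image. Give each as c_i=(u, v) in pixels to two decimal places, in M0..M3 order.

Intrinsics K: fx=537.1, fy=518.7, cx=317.5, cy=245.2
Marker side s = 0.115 m; corners in marker frame (Z=0):
  M0 = (-0.0575, +0.0575, 0)
  M1 = (+0.0575, +0.0575, 0)
  M2 = (+0.0575, -0.0575, 0)
  M3 = (-0.0575, -0.0575, 0)
rvec = (0.1601, 0.2883, 0.2302), |rvec| = θ = 0.40217 rad = 23.043°
Rodrigues: sinθ=0.39142, 1−cosθ=0.07979; R = I + sinθ·[k]× + (1−cosθ)·[k]×²:
    [+0.93286 -0.20128 +0.29877]
    [+0.24681 +0.96121 -0.12308]
    [-0.26241 +0.18856 +0.94635]
t = (-0.0650, -0.0388, 0.6122) m
M0: Pc = R·M0+t = (-0.13021, +0.00228, +0.63813); u = 537.1·(-0.13021)/0.63813 + 317.5 = 207.9030, v = 518.7·(+0.00228)/0.63813 + 245.2 = 247.0517
M1: Pc = R·M1+t = (-0.02293, +0.03066, +0.60795); u = 537.1·(-0.02293)/0.60795 + 317.5 = 297.2388, v = 518.7·(+0.03066)/0.60795 + 245.2 = 271.3602
M2: Pc = R·M2+t = (+0.00021, -0.07988, +0.58627); u = 537.1·(+0.00021)/0.58627 + 317.5 = 317.6948, v = 518.7·(-0.07988)/0.58627 + 245.2 = 174.5281
M3: Pc = R·M3+t = (-0.10707, -0.10826, +0.61645); u = 537.1·(-0.10707)/0.61645 + 317.5 = 224.2151, v = 518.7·(-0.10826)/0.61645 + 245.2 = 154.1048

c0=(207.90, 247.05) c1=(297.24, 271.36) c2=(317.69, 174.53) c3=(224.22, 154.10)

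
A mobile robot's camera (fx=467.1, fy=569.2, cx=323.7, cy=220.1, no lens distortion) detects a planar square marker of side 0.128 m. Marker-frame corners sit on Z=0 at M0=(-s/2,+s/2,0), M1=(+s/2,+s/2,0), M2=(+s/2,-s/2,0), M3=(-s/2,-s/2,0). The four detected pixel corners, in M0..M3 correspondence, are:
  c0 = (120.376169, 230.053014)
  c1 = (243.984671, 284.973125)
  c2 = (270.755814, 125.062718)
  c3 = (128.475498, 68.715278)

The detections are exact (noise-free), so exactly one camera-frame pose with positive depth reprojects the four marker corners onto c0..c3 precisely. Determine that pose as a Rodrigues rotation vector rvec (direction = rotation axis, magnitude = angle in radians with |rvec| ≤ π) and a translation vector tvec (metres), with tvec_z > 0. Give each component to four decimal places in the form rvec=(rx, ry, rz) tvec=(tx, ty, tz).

Intrinsics K: fx=467.1, fy=569.2, cx=323.7, cy=220.1
Marker side s = 0.128 m; corners in marker frame (Z=0):
  M0 = (-0.0640, +0.0640, 0)
  M1 = (+0.0640, +0.0640, 0)
  M2 = (+0.0640, -0.0640, 0)
  M3 = (-0.0640, -0.0640, 0)
Detected image corners:
  c0 = (120.376169, 230.053014) px
  c1 = (243.984671, 284.973125) px
  c2 = (270.755814, 125.062718) px
  c3 = (128.475498, 68.715278) px
Planar DLT: solve 8×8 A·h = b for H (H[2,2]=1):
  H  [+976.96763 +67.19876 +189.04356]
  H  [+381.61042 +1442.51082 +182.11162]
  H  [-0.29712 +1.05829 +1.00000]
B = K⁻¹H; ‖b₁‖=2.446094, ‖b₂‖=2.446094; λ = 2/(‖b₁‖+‖b₂‖) = 0.408815, sign → tz>0 ⇒ λ=+0.408815
r₁ = λ·B[:,0] = (+0.93924,+0.32105,-0.12147); r₂ = λ·B[:,1] = (-0.24101,+0.86876,+0.43264)
r₃ = r₁×r₂ = (+0.24443,-0.37708,+0.89335); SVD([r₁ r₂ r₃]) → R = UVᵀ:
  R  [+0.93924 -0.24101 +0.24443]
  R  [+0.32105 +0.86876 -0.37708]
  R  [-0.12147 +0.43264 +0.89335]
t = (-0.11785, -0.02728, +0.40882) m
tr R = 2.701339; θ = arccos((tr R − 1)/2) = 0.553539 rad = 31.715°
axis k = ((R−Rᵀ)₃₂, (R−Rᵀ)₁₃, (R−Rᵀ)₂₁) / (2 sinθ) = (+0.770137, +0.348009, +0.534582)
rvec = θ·k = (+0.426301, +0.192637, +0.295912)

rvec=(0.4263, 0.1926, 0.2959) tvec=(-0.1179, -0.0273, 0.4088)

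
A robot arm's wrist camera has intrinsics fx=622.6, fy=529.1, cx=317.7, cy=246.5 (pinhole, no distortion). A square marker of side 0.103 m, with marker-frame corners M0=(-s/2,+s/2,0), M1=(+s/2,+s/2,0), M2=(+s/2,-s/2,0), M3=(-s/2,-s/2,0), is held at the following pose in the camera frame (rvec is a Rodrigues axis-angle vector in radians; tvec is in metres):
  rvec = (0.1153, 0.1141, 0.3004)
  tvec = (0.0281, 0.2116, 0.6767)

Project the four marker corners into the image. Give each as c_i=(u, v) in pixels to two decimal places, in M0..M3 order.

c0=(285.49, 434.80) c1=(374.71, 461.70) c2=(403.63, 388.29) c3=(312.23, 361.93)

Intrinsics K: fx=622.6, fy=529.1, cx=317.7, cy=246.5
Marker side s = 0.103 m; corners in marker frame (Z=0):
  M0 = (-0.0515, +0.0515, 0)
  M1 = (+0.0515, +0.0515, 0)
  M2 = (+0.0515, -0.0515, 0)
  M3 = (-0.0515, -0.0515, 0)
rvec = (0.1153, 0.1141, 0.3004), |rvec| = θ = 0.34140 rad = 19.561°
Rodrigues: sinθ=0.33481, 1−cosθ=0.05771; R = I + sinθ·[k]× + (1−cosθ)·[k]×²:
    [+0.94887 -0.28808 +0.12905]
    [+0.30111 +0.94873 -0.09610]
    [-0.09475 +0.13005 +0.98697]
t = (0.0281, 0.2116, 0.6767) m
M0: Pc = R·M0+t = (-0.03560, +0.24495, +0.68828); u = 622.6·(-0.03560)/0.68828 + 317.7 = 285.4942, v = 529.1·(+0.24495)/0.68828 + 246.5 = 434.8027
M1: Pc = R·M1+t = (+0.06213, +0.27597, +0.67852); u = 622.6·(+0.06213)/0.67852 + 317.7 = 374.7102, v = 529.1·(+0.27597)/0.67852 + 246.5 = 461.6958
M2: Pc = R·M2+t = (+0.09180, +0.17825, +0.66512); u = 622.6·(+0.09180)/0.66512 + 317.7 = 403.6339, v = 529.1·(+0.17825)/0.66512 + 246.5 = 388.2944
M3: Pc = R·M3+t = (-0.00593, +0.14723, +0.67488); u = 622.6·(-0.00593)/0.67488 + 317.7 = 312.2290, v = 529.1·(+0.14723)/0.67488 + 246.5 = 361.9290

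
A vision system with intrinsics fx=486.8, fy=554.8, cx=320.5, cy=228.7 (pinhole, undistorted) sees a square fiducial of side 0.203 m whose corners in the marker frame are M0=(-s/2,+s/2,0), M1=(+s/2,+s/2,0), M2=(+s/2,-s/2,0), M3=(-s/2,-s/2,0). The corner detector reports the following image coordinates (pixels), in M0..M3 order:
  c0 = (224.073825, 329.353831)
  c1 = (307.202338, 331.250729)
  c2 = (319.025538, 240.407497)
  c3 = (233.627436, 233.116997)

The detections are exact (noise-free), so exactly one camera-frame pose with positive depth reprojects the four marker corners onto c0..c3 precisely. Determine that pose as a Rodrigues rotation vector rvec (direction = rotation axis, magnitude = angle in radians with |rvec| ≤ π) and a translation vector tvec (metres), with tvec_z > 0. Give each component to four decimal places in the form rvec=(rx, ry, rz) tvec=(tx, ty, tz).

rvec=(0.2154, -0.3123, 0.1137) tvec=(-0.1141, 0.1151, 1.1468)

Intrinsics K: fx=486.8, fy=554.8, cx=320.5, cy=228.7
Marker side s = 0.203 m; corners in marker frame (Z=0):
  M0 = (-0.1015, +0.1015, 0)
  M1 = (+0.1015, +0.1015, 0)
  M2 = (+0.1015, -0.1015, 0)
  M3 = (-0.1015, -0.1015, 0)
Detected image corners:
  c0 = (224.073825, 329.353831) px
  c1 = (307.202338, 331.250729) px
  c2 = (319.025538, 240.407497) px
  c3 = (233.627436, 233.116997) px
Planar DLT: solve 8×8 A·h = b for H (H[2,2]=1):
  H  [+489.73461 -7.37385 +272.07080]
  H  [+100.60394 +507.95555 +284.39251]
  H  [+0.27581 +0.16767 +1.00000]
B = K⁻¹H; ‖b₁‖=0.871979, ‖b₂‖=0.871979; λ = 2/(‖b₁‖+‖b₂‖) = 1.146816, sign → tz>0 ⇒ λ=+1.146816
r₁ = λ·B[:,0] = (+0.94548,+0.07757,+0.31630); r₂ = λ·B[:,1] = (-0.14397,+0.97072,+0.19228)
r₃ = r₁×r₂ = (-0.29213,-0.22734,+0.92897); SVD([r₁ r₂ r₃]) → R = UVᵀ:
  R  [+0.94548 -0.14397 -0.29213]
  R  [+0.07757 +0.97072 -0.22734]
  R  [+0.31630 +0.19228 +0.92897]
t = (-0.11409, +0.11512, +1.14682) m
tr R = 2.845170; θ = arccos((tr R − 1)/2) = 0.396068 rad = 22.693°
axis k = ((R−Rᵀ)₃₂, (R−Rᵀ)₁₃, (R−Rᵀ)₂₁) / (2 sinθ) = (+0.543842, -0.788542, +0.287119)
rvec = θ·k = (+0.215398, -0.312317, +0.113719)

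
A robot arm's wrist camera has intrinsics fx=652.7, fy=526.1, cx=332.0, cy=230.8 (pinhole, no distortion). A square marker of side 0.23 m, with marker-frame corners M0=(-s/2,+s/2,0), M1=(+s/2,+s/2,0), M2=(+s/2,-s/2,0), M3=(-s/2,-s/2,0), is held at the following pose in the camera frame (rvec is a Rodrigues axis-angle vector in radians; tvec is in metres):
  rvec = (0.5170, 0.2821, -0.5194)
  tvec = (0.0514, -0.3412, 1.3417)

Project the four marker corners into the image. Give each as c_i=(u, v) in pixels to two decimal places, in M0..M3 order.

Intrinsics K: fx=652.7, fy=526.1, cx=332.0, cy=230.8
Marker side s = 0.23 m; corners in marker frame (Z=0):
  M0 = (-0.1150, +0.1150, 0)
  M1 = (+0.1150, +0.1150, 0)
  M2 = (+0.1150, -0.1150, 0)
  M3 = (-0.1150, -0.1150, 0)
rvec = (0.5170, 0.2821, -0.5194), |rvec| = θ = 0.78527 rad = 44.993°
Rodrigues: sinθ=0.70701, 1−cosθ=0.29280; R = I + sinθ·[k]× + (1−cosθ)·[k]×²:
    [+0.83412 +0.53689 +0.12648]
    [-0.39839 +0.74499 -0.53505]
    [-0.38149 +0.39591 +0.83530]
t = (0.0514, -0.3412, 1.3417) m
M0: Pc = R·M0+t = (+0.01722, -0.20971, +1.43110); u = 652.7·(+0.01722)/1.43110 + 332.0 = 339.8535, v = 526.1·(-0.20971)/1.43110 + 230.8 = 153.7059
M1: Pc = R·M1+t = (+0.20907, -0.30134, +1.34336); u = 652.7·(+0.20907)/1.34336 + 332.0 = 433.5793, v = 526.1·(-0.30134)/1.34336 + 230.8 = 112.7855
M2: Pc = R·M2+t = (+0.08558, -0.47269, +1.25230); u = 652.7·(+0.08558)/1.25230 + 332.0 = 376.6047, v = 526.1·(-0.47269)/1.25230 + 230.8 = 32.2202
M3: Pc = R·M3+t = (-0.10627, -0.38106, +1.34004); u = 652.7·(-0.10627)/1.34004 + 332.0 = 280.2406, v = 526.1·(-0.38106)/1.34004 + 230.8 = 81.1966

c0=(339.85, 153.71) c1=(433.58, 112.79) c2=(376.60, 32.22) c3=(280.24, 81.20)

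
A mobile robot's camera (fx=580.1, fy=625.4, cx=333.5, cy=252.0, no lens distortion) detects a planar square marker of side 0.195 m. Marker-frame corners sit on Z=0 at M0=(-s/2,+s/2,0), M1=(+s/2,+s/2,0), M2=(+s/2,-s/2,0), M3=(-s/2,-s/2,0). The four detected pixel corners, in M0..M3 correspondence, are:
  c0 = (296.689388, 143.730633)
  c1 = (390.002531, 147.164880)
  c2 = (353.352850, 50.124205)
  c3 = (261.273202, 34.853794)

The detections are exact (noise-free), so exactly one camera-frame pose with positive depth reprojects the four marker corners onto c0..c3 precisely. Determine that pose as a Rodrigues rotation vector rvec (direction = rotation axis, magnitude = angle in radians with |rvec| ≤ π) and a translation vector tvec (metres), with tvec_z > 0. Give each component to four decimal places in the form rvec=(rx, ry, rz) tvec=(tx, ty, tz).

rvec=(-0.4053, -0.6227, -0.2173) tvec=(-0.0100, -0.2492, 0.9785)

Intrinsics K: fx=580.1, fy=625.4, cx=333.5, cy=252.0
Marker side s = 0.195 m; corners in marker frame (Z=0):
  M0 = (-0.0975, +0.0975, 0)
  M1 = (+0.0975, +0.0975, 0)
  M2 = (+0.0975, -0.0975, 0)
  M3 = (-0.0975, -0.0975, 0)
Detected image corners:
  c0 = (296.689388, 143.730633) px
  c1 = (390.002531, 147.164880) px
  c2 = (353.352850, 50.124205) px
  c3 = (261.273202, 34.853794) px
Planar DLT: solve 8×8 A·h = b for H (H[2,2]=1):
  H  [+676.17621 +84.67835 +327.57859]
  H  [+106.90248 +497.19662 +92.70254]
  H  [+0.61754 -0.30829 +1.00000]
B = K⁻¹H; ‖b₁‖=1.022003, ‖b₂‖=1.022003; λ = 2/(‖b₁‖+‖b₂‖) = 0.978470, sign → tz>0 ⇒ λ=+0.978470
r₁ = λ·B[:,0] = (+0.79314,-0.07622,+0.60425); r₂ = λ·B[:,1] = (+0.31625,+0.89944,-0.30165)
r₃ = r₁×r₂ = (-0.52049,+0.43035,+0.73749); SVD([r₁ r₂ r₃]) → R = UVᵀ:
  R  [+0.79314 +0.31625 -0.52049]
  R  [-0.07622 +0.89944 +0.43035]
  R  [+0.60425 -0.30165 +0.73749]
t = (-0.00999, -0.24923, +0.97847) m
tr R = 2.430069; θ = arccos((tr R − 1)/2) = 0.774123 rad = 44.354°
axis k = ((R−Rᵀ)₃₂, (R−Rᵀ)₁₃, (R−Rᵀ)₂₁) / (2 sinθ) = (-0.523540, -0.804432, -0.280703)
rvec = θ·k = (-0.405285, -0.622729, -0.217299)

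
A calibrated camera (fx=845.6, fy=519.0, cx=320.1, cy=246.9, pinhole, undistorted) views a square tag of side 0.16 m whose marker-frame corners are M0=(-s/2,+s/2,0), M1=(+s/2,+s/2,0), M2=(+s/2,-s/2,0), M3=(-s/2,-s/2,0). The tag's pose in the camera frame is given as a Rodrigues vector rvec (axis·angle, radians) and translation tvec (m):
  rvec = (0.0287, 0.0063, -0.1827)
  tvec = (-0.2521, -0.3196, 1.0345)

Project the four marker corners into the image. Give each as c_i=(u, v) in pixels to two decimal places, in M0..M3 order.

Intrinsics K: fx=845.6, fy=519.0, cx=320.1, cy=246.9
Marker side s = 0.16 m; corners in marker frame (Z=0):
  M0 = (-0.0800, +0.0800, 0)
  M1 = (+0.0800, +0.0800, 0)
  M2 = (+0.0800, -0.0800, 0)
  M3 = (-0.0800, -0.0800, 0)
rvec = (0.0287, 0.0063, -0.1827), |rvec| = θ = 0.18505 rad = 10.602°
Rodrigues: sinθ=0.18399, 1−cosθ=0.01707; R = I + sinθ·[k]× + (1−cosθ)·[k]×²:
    [+0.98334 +0.18175 +0.00365]
    [-0.18157 +0.98295 -0.02911]
    [-0.00888 +0.02796 +0.99957]
t = (-0.2521, -0.3196, 1.0345) m
M0: Pc = R·M0+t = (-0.31623, -0.22644, +1.03745); u = 845.6·(-0.31623)/1.03745 + 320.1 = 62.3504, v = 519.0·(-0.22644)/1.03745 + 246.9 = 133.6203
M1: Pc = R·M1+t = (-0.15889, -0.25549, +1.03603); u = 845.6·(-0.15889)/1.03603 + 320.1 = 190.4123, v = 519.0·(-0.25549)/1.03603 + 246.9 = 118.9118
M2: Pc = R·M2+t = (-0.18797, -0.41276, +1.03155); u = 845.6·(-0.18797)/1.03155 + 320.1 = 166.0120, v = 519.0·(-0.41276)/1.03155 + 246.9 = 39.2295
M3: Pc = R·M3+t = (-0.34531, -0.38371, +1.03297); u = 845.6·(-0.34531)/1.03297 + 320.1 = 37.4290, v = 519.0·(-0.38371)/1.03297 + 246.9 = 54.1112

c0=(62.35, 133.62) c1=(190.41, 118.91) c2=(166.01, 39.23) c3=(37.43, 54.11)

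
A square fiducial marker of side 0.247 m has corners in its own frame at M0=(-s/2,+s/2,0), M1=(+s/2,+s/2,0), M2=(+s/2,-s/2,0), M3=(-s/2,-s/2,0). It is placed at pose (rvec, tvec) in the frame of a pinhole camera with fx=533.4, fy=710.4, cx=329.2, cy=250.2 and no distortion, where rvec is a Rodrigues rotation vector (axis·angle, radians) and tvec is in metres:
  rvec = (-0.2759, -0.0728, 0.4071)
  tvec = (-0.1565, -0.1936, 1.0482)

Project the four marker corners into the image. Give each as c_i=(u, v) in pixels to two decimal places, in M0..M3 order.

Intrinsics K: fx=533.4, fy=710.4, cx=329.2, cy=250.2
Marker side s = 0.247 m; corners in marker frame (Z=0):
  M0 = (-0.1235, +0.1235, 0)
  M1 = (+0.1235, +0.1235, 0)
  M2 = (+0.1235, -0.1235, 0)
  M3 = (-0.1235, -0.1235, 0)
rvec = (-0.2759, -0.0728, 0.4071), |rvec| = θ = 0.49714 rad = 28.484°
Rodrigues: sinθ=0.47692, 1−cosθ=0.12105; R = I + sinθ·[k]× + (1−cosθ)·[k]×²:
    [+0.91623 -0.38070 -0.12485]
    [+0.40037 +0.88154 +0.25016]
    [+0.01483 -0.27919 +0.96012]
t = (-0.1565, -0.1936, 1.0482) m
M0: Pc = R·M0+t = (-0.31667, -0.13418, +1.01189); u = 533.4·(-0.31667)/1.01189 + 329.2 = 162.2723, v = 710.4·(-0.13418)/1.01189 + 250.2 = 156.0017
M1: Pc = R·M1+t = (-0.09036, -0.03528, +1.01555); u = 533.4·(-0.09036)/1.01555 + 329.2 = 281.7391, v = 710.4·(-0.03528)/1.01555 + 250.2 = 225.5188
M2: Pc = R·M2+t = (+0.00367, -0.25302, +1.08451); u = 533.4·(+0.00367)/1.08451 + 329.2 = 331.0055, v = 710.4·(-0.25302)/1.08451 + 250.2 = 84.4584
M3: Pc = R·M3+t = (-0.22264, -0.35192, +1.08085); u = 533.4·(-0.22264)/1.08085 + 329.2 = 219.3278, v = 710.4·(-0.35192)/1.08085 + 250.2 = 18.8987

c0=(162.27, 156.00) c1=(281.74, 225.52) c2=(331.01, 84.46) c3=(219.33, 18.90)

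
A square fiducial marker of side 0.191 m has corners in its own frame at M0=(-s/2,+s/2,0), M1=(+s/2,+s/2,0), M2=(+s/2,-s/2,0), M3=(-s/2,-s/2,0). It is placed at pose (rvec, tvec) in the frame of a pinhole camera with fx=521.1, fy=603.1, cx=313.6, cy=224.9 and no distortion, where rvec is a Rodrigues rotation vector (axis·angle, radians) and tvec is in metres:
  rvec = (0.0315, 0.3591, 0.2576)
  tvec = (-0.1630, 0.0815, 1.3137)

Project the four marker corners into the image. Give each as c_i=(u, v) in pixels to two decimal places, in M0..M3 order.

c0=(208.67, 291.50) c1=(273.17, 317.68) c2=(291.75, 231.29) c3=(225.64, 209.06)

Intrinsics K: fx=521.1, fy=603.1, cx=313.6, cy=224.9
Marker side s = 0.191 m; corners in marker frame (Z=0):
  M0 = (-0.0955, +0.0955, 0)
  M1 = (+0.0955, +0.0955, 0)
  M2 = (+0.0955, -0.0955, 0)
  M3 = (-0.0955, -0.0955, 0)
rvec = (0.0315, 0.3591, 0.2576), |rvec| = θ = 0.44306 rad = 25.386°
Rodrigues: sinθ=0.42871, 1−cosθ=0.09656; R = I + sinθ·[k]× + (1−cosθ)·[k]×²:
    [+0.90393 -0.24369 +0.35146]
    [+0.25482 +0.96687 +0.01502]
    [-0.34347 +0.07598 +0.93608]
t = (-0.1630, 0.0815, 1.3137) m
M0: Pc = R·M0+t = (-0.27260, +0.14950, +1.35376); u = 521.1·(-0.27260)/1.35376 + 313.6 = 208.6693, v = 603.1·(+0.14950)/1.35376 + 224.9 = 291.5029
M1: Pc = R·M1+t = (-0.09995, +0.19817, +1.28815); u = 521.1·(-0.09995)/1.28815 + 313.6 = 273.1682, v = 603.1·(+0.19817)/1.28815 + 224.9 = 317.6817
M2: Pc = R·M2+t = (-0.05340, +0.01350, +1.27364); u = 521.1·(-0.05340)/1.27364 + 313.6 = 291.7510, v = 603.1·(+0.01350)/1.27364 + 224.9 = 231.2920
M3: Pc = R·M3+t = (-0.22605, -0.03517, +1.33925); u = 521.1·(-0.22605)/1.33925 + 313.6 = 225.6428, v = 603.1·(-0.03517)/1.33925 + 224.9 = 209.0613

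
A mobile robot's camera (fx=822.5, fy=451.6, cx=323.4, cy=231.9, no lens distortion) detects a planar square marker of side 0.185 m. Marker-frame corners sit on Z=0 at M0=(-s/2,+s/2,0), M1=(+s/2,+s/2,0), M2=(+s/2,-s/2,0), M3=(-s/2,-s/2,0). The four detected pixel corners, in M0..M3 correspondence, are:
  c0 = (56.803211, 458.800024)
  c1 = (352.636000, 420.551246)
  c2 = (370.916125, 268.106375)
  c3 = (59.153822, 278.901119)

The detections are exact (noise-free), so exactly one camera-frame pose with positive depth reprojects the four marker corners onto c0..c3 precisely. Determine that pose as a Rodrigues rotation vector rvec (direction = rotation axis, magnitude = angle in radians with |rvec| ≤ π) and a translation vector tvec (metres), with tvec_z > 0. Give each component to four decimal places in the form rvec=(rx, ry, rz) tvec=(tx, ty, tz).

rvec=(0.1619, -0.4671, 0.0192) tvec=(-0.0585, 0.1336, 0.4787)

Intrinsics K: fx=822.5, fy=451.6, cx=323.4, cy=231.9
Marker side s = 0.185 m; corners in marker frame (Z=0):
  M0 = (-0.0925, +0.0925, 0)
  M1 = (+0.0925, +0.0925, 0)
  M2 = (+0.0925, -0.0925, 0)
  M3 = (-0.0925, -0.0925, 0)
Detected image corners:
  c0 = (56.803211, 458.800024) px
  c1 = (352.636000, 420.551246) px
  c2 = (370.916125, 268.106375) px
  c3 = (59.153822, 278.901119) px
Planar DLT: solve 8×8 A·h = b for H (H[2,2]=1):
  H  [+1838.09081 +6.68088 +222.92862]
  H  [+200.33221 +1004.22237 +357.94756]
  H  [+0.93959 +0.31533 +1.00000]
B = K⁻¹H; ‖b₁‖=2.088963, ‖b₂‖=2.088963; λ = 2/(‖b₁‖+‖b₂‖) = 0.478706, sign → tz>0 ⇒ λ=+0.478706
r₁ = λ·B[:,0] = (+0.89294,-0.01861,+0.44979); r₂ = λ·B[:,1] = (-0.05546,+0.98698,+0.15095)
r₃ = r₁×r₂ = (-0.44674,-0.15974,+0.88029); SVD([r₁ r₂ r₃]) → R = UVᵀ:
  R  [+0.89294 -0.05546 -0.44674]
  R  [-0.01861 +0.98698 -0.15974]
  R  [+0.44979 +0.15095 +0.88029]
t = (-0.05848, +0.13361, +0.47871) m
tr R = 2.760214; θ = arccos((tr R − 1)/2) = 0.494709 rad = 28.345°
axis k = ((R−Rᵀ)₃₂, (R−Rᵀ)₁₃, (R−Rᵀ)₂₁) / (2 sinθ) = (+0.327198, -0.944158, +0.038811)
rvec = θ·k = (+0.161868, -0.467084, +0.019200)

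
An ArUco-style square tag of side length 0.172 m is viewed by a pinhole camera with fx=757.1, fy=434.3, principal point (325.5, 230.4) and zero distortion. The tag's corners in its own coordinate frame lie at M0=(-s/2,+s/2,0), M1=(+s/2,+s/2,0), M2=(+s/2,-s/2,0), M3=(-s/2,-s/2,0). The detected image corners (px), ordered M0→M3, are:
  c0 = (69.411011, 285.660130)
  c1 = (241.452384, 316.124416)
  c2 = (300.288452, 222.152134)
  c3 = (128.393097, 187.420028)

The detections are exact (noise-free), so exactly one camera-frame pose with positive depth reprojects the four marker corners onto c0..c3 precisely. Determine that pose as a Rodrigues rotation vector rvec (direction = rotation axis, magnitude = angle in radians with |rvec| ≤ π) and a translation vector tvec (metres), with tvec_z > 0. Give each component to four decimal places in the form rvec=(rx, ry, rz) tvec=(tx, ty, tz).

rvec=(0.0834, -0.1594, 0.3413) tvec=(-0.1337, 0.0387, 0.7280)

Intrinsics K: fx=757.1, fy=434.3, cx=325.5, cy=230.4
Marker side s = 0.172 m; corners in marker frame (Z=0):
  M0 = (-0.0860, +0.0860, 0)
  M1 = (+0.0860, +0.0860, 0)
  M2 = (+0.0860, -0.0860, 0)
  M3 = (-0.0860, -0.0860, 0)
Detected image corners:
  c0 = (69.411011, 285.660130) px
  c1 = (241.452384, 316.124416) px
  c2 = (300.288452, 222.152134) px
  c3 = (128.393097, 187.420028) px
Planar DLT: solve 8×8 A·h = b for H (H[2,2]=1):
  H  [+1042.86150 -328.65424 +186.41825]
  H  [+248.30716 +577.42419 +253.47468]
  H  [+0.23281 +0.07481 +1.00000]
B = K⁻¹H; ‖b₁‖=1.373587, ‖b₂‖=1.373587; λ = 2/(‖b₁‖+‖b₂‖) = 0.728021, sign → tz>0 ⇒ λ=+0.728021
r₁ = λ·B[:,0] = (+0.92994,+0.32632,+0.16949); r₂ = λ·B[:,1] = (-0.33945,+0.93905,+0.05447)
r₃ = r₁×r₂ = (-0.14138,-0.10818,+0.98403); SVD([r₁ r₂ r₃]) → R = UVᵀ:
  R  [+0.92994 -0.33945 -0.14138]
  R  [+0.32632 +0.93905 -0.10818]
  R  [+0.16949 +0.05447 +0.98403]
t = (-0.13374, +0.03868, +0.72802) m
tr R = 2.853012; θ = arccos((tr R − 1)/2) = 0.385778 rad = 22.103°
axis k = ((R−Rᵀ)₃₂, (R−Rᵀ)₁₃, (R−Rᵀ)₂₁) / (2 sinθ) = (+0.216125, -0.413085, +0.884675)
rvec = θ·k = (+0.083376, -0.159359, +0.341289)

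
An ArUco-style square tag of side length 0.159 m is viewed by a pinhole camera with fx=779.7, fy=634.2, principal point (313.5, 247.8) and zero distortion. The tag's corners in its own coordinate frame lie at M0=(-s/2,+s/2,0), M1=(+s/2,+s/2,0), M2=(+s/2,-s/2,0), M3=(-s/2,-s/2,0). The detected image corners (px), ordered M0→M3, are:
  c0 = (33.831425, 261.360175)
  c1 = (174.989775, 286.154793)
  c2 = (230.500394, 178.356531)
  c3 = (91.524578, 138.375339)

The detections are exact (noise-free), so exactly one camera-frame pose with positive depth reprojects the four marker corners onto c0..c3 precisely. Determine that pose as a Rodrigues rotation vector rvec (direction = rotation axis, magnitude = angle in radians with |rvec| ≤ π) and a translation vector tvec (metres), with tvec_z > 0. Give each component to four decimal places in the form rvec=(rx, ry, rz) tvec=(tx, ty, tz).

Intrinsics K: fx=779.7, fy=634.2, cx=313.5, cy=247.8
Marker side s = 0.159 m; corners in marker frame (Z=0):
  M0 = (-0.0795, +0.0795, 0)
  M1 = (+0.0795, +0.0795, 0)
  M2 = (+0.0795, -0.0795, 0)
  M3 = (-0.0795, -0.0795, 0)
Detected image corners:
  c0 = (33.831425, 261.360175) px
  c1 = (174.989775, 286.154793) px
  c2 = (230.500394, 178.356531) px
  c3 = (91.524578, 138.375339) px
Planar DLT: solve 8×8 A·h = b for H (H[2,2]=1):
  H  [+982.97857 -327.37982 +136.51027]
  H  [+368.85119 +768.70801 +218.02483]
  H  [+0.76811 +0.21240 +1.00000]
B = K⁻¹H; ‖b₁‖=1.255105, ‖b₂‖=1.255105; λ = 2/(‖b₁‖+‖b₂‖) = 0.796746, sign → tz>0 ⇒ λ=+0.796746
r₁ = λ·B[:,0] = (+0.75840,+0.22427,+0.61199); r₂ = λ·B[:,1] = (-0.40258,+0.89961,+0.16923)
r₃ = r₁×r₂ = (-0.51260,-0.37472,+0.77255); SVD([r₁ r₂ r₃]) → R = UVᵀ:
  R  [+0.75840 -0.40258 -0.51260]
  R  [+0.22427 +0.89961 -0.37472]
  R  [+0.61199 +0.16923 +0.77255]
t = (-0.18086, -0.03741, +0.79675) m
tr R = 2.430553; θ = arccos((tr R − 1)/2) = 0.773777 rad = 44.334°
axis k = ((R−Rᵀ)₃₂, (R−Rᵀ)₁₃, (R−Rᵀ)₂₁) / (2 sinθ) = (+0.389177, -0.804611, +0.448489)
rvec = θ·k = (+0.301136, -0.622589, +0.347030)

rvec=(0.3011, -0.6226, 0.3470) tvec=(-0.1809, -0.0374, 0.7967)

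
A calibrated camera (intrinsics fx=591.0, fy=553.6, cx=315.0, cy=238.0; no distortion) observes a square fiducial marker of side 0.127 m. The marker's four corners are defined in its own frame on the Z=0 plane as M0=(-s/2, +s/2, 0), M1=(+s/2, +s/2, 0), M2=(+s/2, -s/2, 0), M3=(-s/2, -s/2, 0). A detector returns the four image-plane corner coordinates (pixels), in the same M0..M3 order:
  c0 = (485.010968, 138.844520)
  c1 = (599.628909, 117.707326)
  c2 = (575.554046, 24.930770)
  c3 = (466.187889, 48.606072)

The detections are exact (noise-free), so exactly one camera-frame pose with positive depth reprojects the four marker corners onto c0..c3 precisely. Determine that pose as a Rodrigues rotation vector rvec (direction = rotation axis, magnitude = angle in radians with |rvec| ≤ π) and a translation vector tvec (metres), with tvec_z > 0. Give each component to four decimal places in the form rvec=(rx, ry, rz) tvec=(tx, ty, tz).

rvec=(-0.2059, 0.2247, -0.1445) tvec=(0.2541, -0.1967, 0.6974)

Intrinsics K: fx=591.0, fy=553.6, cx=315.0, cy=238.0
Marker side s = 0.127 m; corners in marker frame (Z=0):
  M0 = (-0.0635, +0.0635, 0)
  M1 = (+0.0635, +0.0635, 0)
  M2 = (+0.0635, -0.0635, 0)
  M3 = (-0.0635, -0.0635, 0)
Detected image corners:
  c0 = (485.010968, 138.844520) px
  c1 = (599.628909, 117.707326) px
  c2 = (575.554046, 24.930770) px
  c3 = (466.187889, 48.606072) px
Planar DLT: solve 8×8 A·h = b for H (H[2,2]=1):
  H  [+724.60765 +2.24508 +530.33360]
  H  [-200.96781 +694.53542 +81.82336]
  H  [-0.29498 -0.31275 +1.00000]
B = K⁻¹H; ‖b₁‖=1.433981, ‖b₂‖=1.433981; λ = 2/(‖b₁‖+‖b₂‖) = 0.697359, sign → tz>0 ⇒ λ=+0.697359
r₁ = λ·B[:,0] = (+0.96465,-0.16472,-0.20571); r₂ = λ·B[:,1] = (+0.11890,+0.96866,-0.21810)
r₃ = r₁×r₂ = (+0.23518,+0.18593,+0.95400); SVD([r₁ r₂ r₃]) → R = UVᵀ:
  R  [+0.96465 +0.11890 +0.23518]
  R  [-0.16472 +0.96866 +0.18593]
  R  [-0.20571 -0.21810 +0.95400]
t = (+0.25409, -0.19673, +0.69736) m
tr R = 2.887309; θ = arccos((tr R − 1)/2) = 0.337291 rad = 19.325°
axis k = ((R−Rᵀ)₃₂, (R−Rᵀ)₁₃, (R−Rᵀ)₂₁) / (2 sinθ) = (-0.610448, +0.666133, -0.428510)
rvec = θ·k = (-0.205898, +0.224680, -0.144532)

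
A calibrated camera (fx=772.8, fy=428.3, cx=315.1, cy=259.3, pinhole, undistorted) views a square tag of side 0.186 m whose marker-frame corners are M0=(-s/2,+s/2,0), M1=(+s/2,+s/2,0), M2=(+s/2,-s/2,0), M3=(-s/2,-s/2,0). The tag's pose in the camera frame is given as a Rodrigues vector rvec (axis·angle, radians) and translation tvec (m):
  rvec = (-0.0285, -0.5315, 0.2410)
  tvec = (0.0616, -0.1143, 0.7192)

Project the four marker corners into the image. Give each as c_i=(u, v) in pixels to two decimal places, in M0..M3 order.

c0=(272.67, 229.78) c1=(436.27, 258.10) c2=(474.57, 158.13) c3=(320.17, 116.89)

Intrinsics K: fx=772.8, fy=428.3, cx=315.1, cy=259.3
Marker side s = 0.186 m; corners in marker frame (Z=0):
  M0 = (-0.0930, +0.0930, 0)
  M1 = (+0.0930, +0.0930, 0)
  M2 = (+0.0930, -0.0930, 0)
  M3 = (-0.0930, -0.0930, 0)
rvec = (-0.0285, -0.5315, 0.2410), |rvec| = θ = 0.58428 rad = 33.477°
Rodrigues: sinθ=0.55160, 1−cosθ=0.16589; R = I + sinθ·[k]× + (1−cosθ)·[k]×²:
    [+0.83450 -0.22016 -0.50511]
    [+0.23488 +0.97138 -0.03534]
    [+0.49843 -0.08915 +0.86233]
t = (0.0616, -0.1143, 0.7192) m
M0: Pc = R·M0+t = (-0.03648, -0.04581, +0.66455); u = 772.8·(-0.03648)/0.66455 + 315.1 = 272.6738, v = 428.3·(-0.04581)/0.66455 + 259.3 = 229.7788
M1: Pc = R·M1+t = (+0.11873, -0.00212, +0.75726); u = 772.8·(+0.11873)/0.75726 + 315.1 = 436.2700, v = 428.3·(-0.00212)/0.75726 + 259.3 = 258.1023
M2: Pc = R·M2+t = (+0.15968, -0.18279, +0.77385); u = 772.8·(+0.15968)/0.77385 + 315.1 = 474.5679, v = 428.3·(-0.18279)/0.77385 + 259.3 = 158.1287
M3: Pc = R·M3+t = (+0.00447, -0.22648, +0.68114); u = 772.8·(+0.00447)/0.68114 + 315.1 = 320.1670, v = 428.3·(-0.22648)/0.68114 + 259.3 = 116.8875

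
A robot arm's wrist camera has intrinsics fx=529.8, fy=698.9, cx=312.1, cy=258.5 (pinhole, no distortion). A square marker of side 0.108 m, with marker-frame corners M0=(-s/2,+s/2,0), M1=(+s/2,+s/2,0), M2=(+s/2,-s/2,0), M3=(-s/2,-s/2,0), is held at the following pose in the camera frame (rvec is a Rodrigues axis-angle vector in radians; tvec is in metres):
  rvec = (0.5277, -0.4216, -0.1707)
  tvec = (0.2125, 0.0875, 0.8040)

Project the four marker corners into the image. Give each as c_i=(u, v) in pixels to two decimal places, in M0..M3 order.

c0=(420.59, 385.47) c1=(476.42, 356.48) c2=(484.41, 282.44) c3=(424.84, 309.94)

Intrinsics K: fx=529.8, fy=698.9, cx=312.1, cy=258.5
Marker side s = 0.108 m; corners in marker frame (Z=0):
  M0 = (-0.0540, +0.0540, 0)
  M1 = (+0.0540, +0.0540, 0)
  M2 = (+0.0540, -0.0540, 0)
  M3 = (-0.0540, -0.0540, 0)
rvec = (0.5277, -0.4216, -0.1707), |rvec| = θ = 0.69667 rad = 39.916°
Rodrigues: sinθ=0.64167, 1−cosθ=0.23302; R = I + sinθ·[k]× + (1−cosθ)·[k]×²:
    [+0.90067 +0.05041 -0.43156]
    [-0.26404 +0.85232 -0.45149]
    [+0.34507 +0.52059 +0.78097]
t = (0.2125, 0.0875, 0.8040) m
M0: Pc = R·M0+t = (+0.16659, +0.14778, +0.81348); u = 529.8·(+0.16659)/0.81348 + 312.1 = 420.5936, v = 698.9·(+0.14778)/0.81348 + 258.5 = 385.4679
M1: Pc = R·M1+t = (+0.26386, +0.11927, +0.85075); u = 529.8·(+0.26386)/0.85075 + 312.1 = 476.4174, v = 698.9·(+0.11927)/0.85075 + 258.5 = 356.4798
M2: Pc = R·M2+t = (+0.25841, +0.02722, +0.79452); u = 529.8·(+0.25841)/0.79452 + 312.1 = 484.4148, v = 698.9·(+0.02722)/0.79452 + 258.5 = 282.4413
M3: Pc = R·M3+t = (+0.16114, +0.05573, +0.75725); u = 529.8·(+0.16114)/0.75725 + 312.1 = 424.8398, v = 698.9·(+0.05573)/0.75725 + 258.5 = 309.9379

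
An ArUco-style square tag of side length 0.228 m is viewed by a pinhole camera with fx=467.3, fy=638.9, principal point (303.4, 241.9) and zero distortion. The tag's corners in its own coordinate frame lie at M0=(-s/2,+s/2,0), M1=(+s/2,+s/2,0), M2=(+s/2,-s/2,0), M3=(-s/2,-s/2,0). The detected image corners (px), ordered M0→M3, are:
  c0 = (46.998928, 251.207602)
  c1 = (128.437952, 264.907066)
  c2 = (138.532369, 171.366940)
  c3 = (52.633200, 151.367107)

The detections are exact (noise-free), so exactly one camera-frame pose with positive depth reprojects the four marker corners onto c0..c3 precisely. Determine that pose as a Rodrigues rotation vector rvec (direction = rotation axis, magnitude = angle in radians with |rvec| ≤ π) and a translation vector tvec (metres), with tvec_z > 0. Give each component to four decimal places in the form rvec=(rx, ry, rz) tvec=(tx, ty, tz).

rvec=(0.4060, -0.3058, 0.2132) tvec=(-0.6224, -0.0660, 1.3802)

Intrinsics K: fx=467.3, fy=638.9, cx=303.4, cy=241.9
Marker side s = 0.228 m; corners in marker frame (Z=0):
  M0 = (-0.1140, +0.1140, 0)
  M1 = (+0.1140, +0.1140, 0)
  M2 = (+0.1140, -0.1140, 0)
  M3 = (-0.1140, -0.1140, 0)
Detected image corners:
  c0 = (46.998928, 251.207602) px
  c1 = (128.437952, 264.907066) px
  c2 = (138.532369, 171.366940) px
  c3 = (52.633200, 151.367107) px
Planar DLT: solve 8×8 A·h = b for H (H[2,2]=1):
  H  [+388.78056 -11.25648 +92.68548]
  H  [+124.05926 +477.48420 +211.35720]
  H  [+0.24110 +0.25646 +1.00000]
B = K⁻¹H; ‖b₁‖=0.724520, ‖b₂‖=0.724520; λ = 2/(‖b₁‖+‖b₂‖) = 1.380224, sign → tz>0 ⇒ λ=+1.380224
r₁ = λ·B[:,0] = (+0.93225,+0.14201,+0.33277); r₂ = λ·B[:,1] = (-0.26307,+0.89749,+0.35398)
r₃ = r₁×r₂ = (-0.24839,-0.41754,+0.87405); SVD([r₁ r₂ r₃]) → R = UVᵀ:
  R  [+0.93225 -0.26307 -0.24839]
  R  [+0.14201 +0.89749 -0.41754]
  R  [+0.33277 +0.35398 +0.87405]
t = (-0.62237, -0.06598, +1.38022) m
tr R = 2.703796; θ = arccos((tr R − 1)/2) = 0.551197 rad = 31.581°
axis k = ((R−Rᵀ)₃₂, (R−Rᵀ)₁₃, (R−Rᵀ)₂₁) / (2 sinθ) = (+0.736592, -0.554850, +0.386748)
rvec = θ·k = (+0.406007, -0.305832, +0.213174)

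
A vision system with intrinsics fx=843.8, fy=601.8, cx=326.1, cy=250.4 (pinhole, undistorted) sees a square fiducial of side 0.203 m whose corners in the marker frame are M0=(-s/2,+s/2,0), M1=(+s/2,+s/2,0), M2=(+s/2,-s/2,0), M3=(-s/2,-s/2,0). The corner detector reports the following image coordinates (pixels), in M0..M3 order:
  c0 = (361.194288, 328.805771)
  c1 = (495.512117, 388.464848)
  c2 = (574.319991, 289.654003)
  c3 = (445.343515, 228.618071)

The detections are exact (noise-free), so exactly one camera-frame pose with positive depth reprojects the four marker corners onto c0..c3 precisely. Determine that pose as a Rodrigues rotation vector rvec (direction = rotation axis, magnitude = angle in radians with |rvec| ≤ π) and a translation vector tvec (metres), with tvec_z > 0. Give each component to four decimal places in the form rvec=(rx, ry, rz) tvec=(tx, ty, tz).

rvec=(-0.0773, -0.1760, 0.5594) tvec=(0.1800, 0.1020, 1.0522)

Intrinsics K: fx=843.8, fy=601.8, cx=326.1, cy=250.4
Marker side s = 0.203 m; corners in marker frame (Z=0):
  M0 = (-0.1015, +0.1015, 0)
  M1 = (+0.1015, +0.1015, 0)
  M2 = (+0.1015, -0.1015, 0)
  M3 = (-0.1015, -0.1015, 0)
Detected image corners:
  c0 = (361.194288, 328.805771) px
  c1 = (495.512117, 388.464848) px
  c2 = (574.319991, 289.654003) px
  c3 = (445.343515, 228.618071) px
Planar DLT: solve 8×8 A·h = b for H (H[2,2]=1):
  H  [+712.94886 -454.96683 +470.48652]
  H  [+339.85122 +454.68498 +308.72849]
  H  [+0.13770 -0.11464 +1.00000]
B = K⁻¹H; ‖b₁‖=0.950395, ‖b₂‖=0.950395; λ = 2/(‖b₁‖+‖b₂‖) = 1.052194, sign → tz>0 ⇒ λ=+1.052194
r₁ = λ·B[:,0] = (+0.83303,+0.53391,+0.14489); r₂ = λ·B[:,1] = (-0.52071,+0.84517,-0.12063)
r₃ = r₁×r₂ = (-0.18686,+0.02504,+0.98207); SVD([r₁ r₂ r₃]) → R = UVᵀ:
  R  [+0.83303 -0.52071 -0.18686]
  R  [+0.53391 +0.84517 +0.02504]
  R  [+0.14489 -0.12063 +0.98207]
t = (+0.18005, +0.10198, +1.05219) m
tr R = 2.660268; θ = arccos((tr R − 1)/2) = 0.591449 rad = 33.888°
axis k = ((R−Rᵀ)₃₂, (R−Rᵀ)₁₃, (R−Rᵀ)₂₁) / (2 sinθ) = (-0.130631, -0.297495, +0.945744)
rvec = θ·k = (-0.077261, -0.175953, +0.559359)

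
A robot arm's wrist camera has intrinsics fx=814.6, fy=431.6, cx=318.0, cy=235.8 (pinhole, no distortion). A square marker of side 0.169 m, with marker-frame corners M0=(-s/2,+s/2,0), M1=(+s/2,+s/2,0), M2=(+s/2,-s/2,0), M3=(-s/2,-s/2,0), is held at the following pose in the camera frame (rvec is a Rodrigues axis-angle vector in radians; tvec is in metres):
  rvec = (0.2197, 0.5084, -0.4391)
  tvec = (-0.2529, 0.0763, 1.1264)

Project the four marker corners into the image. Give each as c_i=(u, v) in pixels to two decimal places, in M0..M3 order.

c0=(124.00, 301.98) c1=(207.45, 283.85) c2=(147.27, 224.56) c3=(67.17, 247.37)

Intrinsics K: fx=814.6, fy=431.6, cx=318.0, cy=235.8
Marker side s = 0.169 m; corners in marker frame (Z=0):
  M0 = (-0.0845, +0.0845, 0)
  M1 = (+0.0845, +0.0845, 0)
  M2 = (+0.0845, -0.0845, 0)
  M3 = (-0.0845, -0.0845, 0)
rvec = (0.2197, 0.5084, -0.4391), |rvec| = θ = 0.70679 rad = 40.496°
Rodrigues: sinθ=0.64939, 1−cosθ=0.23955; R = I + sinθ·[k]× + (1−cosθ)·[k]×²:
    [+0.78360 +0.45701 +0.42086]
    [-0.34988 +0.88440 -0.30891]
    [-0.51338 +0.09481 +0.85291]
t = (-0.2529, 0.0763, 1.1264) m
M0: Pc = R·M0+t = (-0.28050, +0.18060, +1.17779); u = 814.6·(-0.28050)/1.17779 + 318.0 = 123.9988, v = 431.6·(+0.18060)/1.17779 + 235.8 = 301.9793
M1: Pc = R·M1+t = (-0.14807, +0.12147, +1.09103); u = 814.6·(-0.14807)/1.09103 + 318.0 = 207.4468, v = 431.6·(+0.12147)/1.09103 + 235.8 = 283.8508
M2: Pc = R·M2+t = (-0.22530, -0.02800, +1.07501); u = 814.6·(-0.22530)/1.07501 + 318.0 = 147.2741, v = 431.6·(-0.02800)/1.07501 + 235.8 = 224.5598
M3: Pc = R·M3+t = (-0.35773, +0.03113, +1.16177); u = 814.6·(-0.35773)/1.16177 + 318.0 = 67.1690, v = 431.6·(+0.03113)/1.16177 + 235.8 = 247.3662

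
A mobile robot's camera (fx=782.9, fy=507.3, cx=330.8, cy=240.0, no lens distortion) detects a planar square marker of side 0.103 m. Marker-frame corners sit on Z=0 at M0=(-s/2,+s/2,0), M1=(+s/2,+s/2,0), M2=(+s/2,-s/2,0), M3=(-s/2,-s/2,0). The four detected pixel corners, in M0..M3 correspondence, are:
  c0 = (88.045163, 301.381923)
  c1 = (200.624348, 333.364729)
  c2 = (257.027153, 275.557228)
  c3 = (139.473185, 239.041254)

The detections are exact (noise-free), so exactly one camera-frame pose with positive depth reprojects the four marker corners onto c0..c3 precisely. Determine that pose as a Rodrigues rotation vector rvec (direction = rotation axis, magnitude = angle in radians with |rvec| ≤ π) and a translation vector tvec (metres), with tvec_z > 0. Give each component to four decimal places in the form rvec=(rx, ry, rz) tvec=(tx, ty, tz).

Intrinsics K: fx=782.9, fy=507.3, cx=330.8, cy=240.0
Marker side s = 0.103 m; corners in marker frame (Z=0):
  M0 = (-0.0515, +0.0515, 0)
  M1 = (+0.0515, +0.0515, 0)
  M2 = (+0.0515, -0.0515, 0)
  M3 = (-0.0515, -0.0515, 0)
Detected image corners:
  c0 = (88.045163, 301.381923) px
  c1 = (200.624348, 333.364729) px
  c2 = (257.027153, 275.557228) px
  c3 = (139.473185, 239.041254) px
Planar DLT: solve 8×8 A·h = b for H (H[2,2]=1):
  H  [+1183.08871 -420.78882 +171.60999]
  H  [+443.69968 +755.82562 +288.61112]
  H  [+0.38931 +0.60216 +1.00000]
B = K⁻¹H; ‖b₁‖=1.562623, ‖b₂‖=1.562623; λ = 2/(‖b₁‖+‖b₂‖) = 0.639950, sign → tz>0 ⇒ λ=+0.639950
r₁ = λ·B[:,0] = (+0.86180,+0.44185,+0.24914); r₂ = λ·B[:,1] = (-0.50678,+0.77115,+0.38535)
r₃ = r₁×r₂ = (-0.02186,-0.45836,+0.88850); SVD([r₁ r₂ r₃]) → R = UVᵀ:
  R  [+0.86180 -0.50678 -0.02186]
  R  [+0.44185 +0.77115 -0.45836]
  R  [+0.24914 +0.38535 +0.88850]
t = (-0.13012, +0.06132, +0.63995) m
tr R = 2.521449; θ = arccos((tr R − 1)/2) = 0.706368 rad = 40.472°
axis k = ((R−Rᵀ)₃₂, (R−Rᵀ)₁₃, (R−Rᵀ)₂₁) / (2 sinθ) = (+0.649934, -0.208756, +0.730758)
rvec = θ·k = (+0.459092, -0.147458, +0.516184)

rvec=(0.4591, -0.1475, 0.5162) tvec=(-0.1301, 0.0613, 0.6399)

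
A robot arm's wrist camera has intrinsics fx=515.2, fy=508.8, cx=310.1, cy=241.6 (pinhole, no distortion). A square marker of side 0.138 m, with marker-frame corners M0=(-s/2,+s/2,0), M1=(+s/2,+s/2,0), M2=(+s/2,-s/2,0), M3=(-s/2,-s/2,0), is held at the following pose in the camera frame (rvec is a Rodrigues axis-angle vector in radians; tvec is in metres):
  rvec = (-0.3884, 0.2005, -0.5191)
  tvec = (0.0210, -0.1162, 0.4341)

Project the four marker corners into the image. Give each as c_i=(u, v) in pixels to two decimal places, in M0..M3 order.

Intrinsics K: fx=515.2, fy=508.8, cx=310.1, cy=241.6
Marker side s = 0.138 m; corners in marker frame (Z=0):
  M0 = (-0.0690, +0.0690, 0)
  M1 = (+0.0690, +0.0690, 0)
  M2 = (+0.0690, -0.0690, 0)
  M3 = (-0.0690, -0.0690, 0)
rvec = (-0.3884, 0.2005, -0.5191), |rvec| = θ = 0.67862 rad = 38.882°
Rodrigues: sinθ=0.62772, 1−cosθ=0.22156; R = I + sinθ·[k]× + (1−cosθ)·[k]×²:
    [+0.85102 +0.44270 +0.28246]
    [-0.51763 +0.79778 +0.30919]
    [-0.08846 -0.40934 +0.90808]
t = (0.0210, -0.1162, 0.4341) m
M0: Pc = R·M0+t = (-0.00717, -0.02544, +0.41196); u = 515.2·(-0.00717)/0.41196 + 310.1 = 301.1281, v = 508.8·(-0.02544)/0.41196 + 241.6 = 210.1841
M1: Pc = R·M1+t = (+0.11027, -0.09687, +0.39975); u = 515.2·(+0.11027)/0.39975 + 310.1 = 452.2116, v = 508.8·(-0.09687)/0.39975 + 241.6 = 118.3054
M2: Pc = R·M2+t = (+0.04917, -0.20696, +0.45624); u = 515.2·(+0.04917)/0.45624 + 310.1 = 365.6288, v = 508.8·(-0.20696)/0.45624 + 241.6 = 10.7941
M3: Pc = R·M3+t = (-0.06827, -0.13553, +0.46845); u = 515.2·(-0.06827)/0.46845 + 310.1 = 235.0204, v = 508.8·(-0.13553)/0.46845 + 241.6 = 94.3951

c0=(301.13, 210.18) c1=(452.21, 118.31) c2=(365.63, 10.79) c3=(235.02, 94.40)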